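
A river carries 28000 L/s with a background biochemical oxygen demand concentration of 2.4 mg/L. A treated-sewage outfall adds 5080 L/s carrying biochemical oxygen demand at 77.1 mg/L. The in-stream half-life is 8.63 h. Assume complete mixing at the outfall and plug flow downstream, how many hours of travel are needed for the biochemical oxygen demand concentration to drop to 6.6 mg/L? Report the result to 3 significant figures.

9.25 h

Flow-weighted average: C = (28000·2.400 + 5080·77.10) / 33080 = 458900/33080 = 13.87 mg/L.
Half-life 8.63 h → k = ln 2 / 8.63 = 0.08032 h⁻¹ = 1.928 d⁻¹.
13.87·exp(−k·t) = 6.6 → t = ln(13.87/6.6)/k = 33290 s = 9.248 h.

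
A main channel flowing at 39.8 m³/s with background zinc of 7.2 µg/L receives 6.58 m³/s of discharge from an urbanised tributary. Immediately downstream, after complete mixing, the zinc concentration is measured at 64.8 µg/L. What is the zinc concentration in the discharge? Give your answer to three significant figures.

413 µg/L

Mass balance: 39.80·7.200 + 6.580·Cₑ = 46.38·64.80
→ Cₑ = (46.38·64.80 − 39.80·7.200) / 6.580 = 413.2 µg/L.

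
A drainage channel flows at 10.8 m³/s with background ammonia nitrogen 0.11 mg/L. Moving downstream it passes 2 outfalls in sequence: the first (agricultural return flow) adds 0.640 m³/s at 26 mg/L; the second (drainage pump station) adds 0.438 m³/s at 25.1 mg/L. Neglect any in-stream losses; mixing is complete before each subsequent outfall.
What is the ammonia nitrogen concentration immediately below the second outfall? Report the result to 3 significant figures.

Outfall 1: combined Q = 11.44 m³/s; C = (10.80·0.1100 + 0.6400·26.00)/11.44 = 1.558 mg/L.
Outfall 2: combined Q = 11.88 m³/s; C = (11.44·1.558 + 0.4380·25.10)/11.88 = 2.426 mg/L.

2.43 mg/L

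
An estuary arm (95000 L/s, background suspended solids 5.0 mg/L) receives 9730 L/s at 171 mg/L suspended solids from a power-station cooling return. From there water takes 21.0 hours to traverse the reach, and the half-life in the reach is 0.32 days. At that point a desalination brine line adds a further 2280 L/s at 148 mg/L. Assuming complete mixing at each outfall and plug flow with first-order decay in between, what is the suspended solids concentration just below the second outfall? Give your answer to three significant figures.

Mixed concentration C = ΣQC/ΣQ = (95000·5.000 + 9730·171.0) / 104700 = 2139000/104700 = 20.42 mg/L; combined flow 104700 L/s.
Half-life 0.32 d → k = ln 2 / 0.32 = 2.166 d⁻¹.
First-order decay: C = 20.42·exp(−k·t) = 20.42·0.1503 = 3.069 mg/L.
Second outfall: C = (104700·3.069 + 2280·148.0)/107000 = 6.157 mg/L.

6.16 mg/L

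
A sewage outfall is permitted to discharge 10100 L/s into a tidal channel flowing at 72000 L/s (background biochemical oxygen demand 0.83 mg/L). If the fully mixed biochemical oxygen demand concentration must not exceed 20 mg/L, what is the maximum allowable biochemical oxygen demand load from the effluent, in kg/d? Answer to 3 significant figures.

Mass balance at the limit: 72000·0.8300 + 10100·Cₑ = 82100·20 → Cₑ = 156.7 mg/L.
10100 L/s = 10.10 m³/s. Load = 10.10 m³/s × 156.7 g/m³ × 86 400 s/d = 136700 kg/d.

137000 kg/d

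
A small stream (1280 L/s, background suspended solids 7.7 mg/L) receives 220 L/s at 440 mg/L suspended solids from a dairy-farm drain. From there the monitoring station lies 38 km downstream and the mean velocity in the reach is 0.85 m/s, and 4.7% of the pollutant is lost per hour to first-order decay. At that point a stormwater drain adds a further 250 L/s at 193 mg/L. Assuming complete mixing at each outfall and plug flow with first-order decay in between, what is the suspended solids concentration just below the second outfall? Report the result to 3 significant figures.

61.1 mg/L

Mixed concentration C = ΣQC/ΣQ = (1280·7.700 + 220.0·440.0) / 1500 = 106700/1500 = 71.10 mg/L; combined flow 1500 L/s.
Travel time t = 38·1000 / 0.85 = 44710 s = 12.42 h.
4.7%/h lost → k = −ln(1 − 0.047) = 0.04814 h⁻¹.
First-order decay: C = 71.10·exp(−k·t) = 71.10·0.5500 = 39.11 mg/L.
At the second outfall, C = (1500·39.11 + 250.0·193.0) / (1500 + 250.0) = 61.09 mg/L.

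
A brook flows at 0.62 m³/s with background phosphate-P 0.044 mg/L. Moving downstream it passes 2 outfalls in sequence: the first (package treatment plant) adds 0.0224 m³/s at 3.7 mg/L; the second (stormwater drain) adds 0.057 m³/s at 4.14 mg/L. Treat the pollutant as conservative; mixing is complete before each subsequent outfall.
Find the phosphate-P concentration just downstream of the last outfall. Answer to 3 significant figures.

0.495 mg/L

Outfall 1: combined Q = 0.6424 m³/s; C = (0.6200·0.04400 + 0.02240·3.700)/0.6424 = 0.1715 mg/L.
Outfall 2: combined Q = 0.6994 m³/s; C = (0.6424·0.1715 + 0.05700·4.140)/0.6994 = 0.4949 mg/L.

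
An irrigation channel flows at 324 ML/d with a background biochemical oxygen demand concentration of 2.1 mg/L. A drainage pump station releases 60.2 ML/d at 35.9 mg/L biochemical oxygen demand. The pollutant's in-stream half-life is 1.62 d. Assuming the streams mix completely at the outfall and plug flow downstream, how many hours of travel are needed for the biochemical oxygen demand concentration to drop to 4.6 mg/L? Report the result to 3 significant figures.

Mixed concentration C = ΣQC/ΣQ = (324.0·2.100 + 60.20·35.90) / 384.2 = 2842/384.2 = 7.396 mg/L.
Half-life 1.62 d → k = ln 2 / 1.62 = 0.4279 d⁻¹.
7.396·exp(−k·t) = 4.6 → t = ln(7.396/4.6)/k = 95900 s = 26.64 h.

26.6 h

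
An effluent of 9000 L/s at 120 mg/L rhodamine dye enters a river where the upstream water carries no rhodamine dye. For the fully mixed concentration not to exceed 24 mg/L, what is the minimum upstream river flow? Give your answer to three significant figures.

36000 L/s

Set C_mix = 24: (Q·0 + 9000·120.0) / (Q + 9000) = 24
→ Q = 9000·(120.0 − 24)/(24 − 0) = 36000 L/s.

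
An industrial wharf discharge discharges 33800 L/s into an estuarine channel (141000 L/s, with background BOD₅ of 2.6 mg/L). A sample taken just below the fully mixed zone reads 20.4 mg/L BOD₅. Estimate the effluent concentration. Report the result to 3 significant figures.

94.7 mg/L

Mass balance: 141000·2.600 + 33800·Cₑ = 174800·20.40
→ Cₑ = (174800·20.40 − 141000·2.600) / 33800 = 94.65 mg/L.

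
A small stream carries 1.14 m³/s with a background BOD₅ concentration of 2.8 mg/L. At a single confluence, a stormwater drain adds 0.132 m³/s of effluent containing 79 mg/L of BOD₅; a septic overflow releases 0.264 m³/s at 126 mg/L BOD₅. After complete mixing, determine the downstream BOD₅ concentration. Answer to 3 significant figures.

Mixed concentration C = ΣQC/ΣQ = (1.140·2.800 + 0.1320·79.00 + 0.2640·126.0) / 1.536 = 46.88/1.536 = 30.52 mg/L.

30.5 mg/L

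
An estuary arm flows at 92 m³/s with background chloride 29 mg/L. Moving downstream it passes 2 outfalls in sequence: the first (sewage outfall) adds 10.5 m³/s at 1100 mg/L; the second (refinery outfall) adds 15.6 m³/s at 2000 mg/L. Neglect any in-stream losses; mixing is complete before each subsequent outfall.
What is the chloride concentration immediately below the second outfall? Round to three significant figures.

385 mg/L

After outfall 1: Q = 92.00 + 10.50 = 102.5 m³/s; C = (92.00·29.00 + 10.50·1100)/102.5 = 138.7 mg/L.
After outfall 2: Q = 102.5 + 15.60 = 118.1 m³/s; C = (102.5·138.7 + 15.60·2000)/118.1 = 384.6 mg/L.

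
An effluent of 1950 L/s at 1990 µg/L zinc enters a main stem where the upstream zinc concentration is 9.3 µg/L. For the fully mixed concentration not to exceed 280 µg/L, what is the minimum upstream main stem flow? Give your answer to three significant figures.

Set C_mix = 280: (Q·9.300 + 1950·1990) / (Q + 1950) = 280
→ Q = 1950·(1990 − 280)/(280 − 9.300) = 12320 L/s.

12300 L/s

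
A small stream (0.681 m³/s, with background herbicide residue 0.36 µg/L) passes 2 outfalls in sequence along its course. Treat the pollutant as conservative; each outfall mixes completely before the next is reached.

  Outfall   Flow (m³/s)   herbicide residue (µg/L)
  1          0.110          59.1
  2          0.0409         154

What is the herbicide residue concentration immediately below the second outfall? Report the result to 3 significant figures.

15.7 µg/L

Outfall 1: combined Q = 0.7910 m³/s; C = (0.6810·0.3600 + 0.1100·59.10)/0.7910 = 8.529 µg/L.
Outfall 2: combined Q = 0.8319 m³/s; C = (0.7910·8.529 + 0.04090·154.0)/0.8319 = 15.68 µg/L.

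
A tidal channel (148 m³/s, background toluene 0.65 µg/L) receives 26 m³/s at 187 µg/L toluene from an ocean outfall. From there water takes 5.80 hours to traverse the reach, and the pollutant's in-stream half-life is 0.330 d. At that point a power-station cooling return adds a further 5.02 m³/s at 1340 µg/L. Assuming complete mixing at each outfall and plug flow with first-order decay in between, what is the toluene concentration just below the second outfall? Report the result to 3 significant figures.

54.2 µg/L

After mixing, C = (148.0·0.6500 + 26.00·187.0) / 174.0 = 4958/174.0 = 28.50 µg/L; combined flow 174.0 m³/s.
Half-life 0.330 d → k = ln 2 / 0.330 = 2.100 d⁻¹.
Decay over the reach: 28.50·exp(−kt) = 28.50·0.6019 = 17.15 µg/L.
Second outfall: C = (174.0·17.15 + 5.020·1340)/179.0 = 54.25 µg/L.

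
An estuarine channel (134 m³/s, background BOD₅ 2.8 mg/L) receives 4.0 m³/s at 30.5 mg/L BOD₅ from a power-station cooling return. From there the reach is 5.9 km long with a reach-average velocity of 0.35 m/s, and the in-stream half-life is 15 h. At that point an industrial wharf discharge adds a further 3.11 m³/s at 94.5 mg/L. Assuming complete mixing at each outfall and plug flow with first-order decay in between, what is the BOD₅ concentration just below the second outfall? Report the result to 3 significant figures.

4.92 mg/L

Mixed concentration C = ΣQC/ΣQ = (134.0·2.800 + 4.000·30.50) / 138.0 = 497.2/138.0 = 3.603 mg/L; combined flow 138.0 m³/s.
Travel time t = 5.9·1000 / 0.35 = 16860 s = 4.683 h.
Half-life 15 h → k = ln 2 / 15 = 0.04621 h⁻¹ = 1.109 d⁻¹.
After decay, C = 3.603 × e^(−kt) = 3.603 × 0.8054 = 2.902 mg/L.
At the second outfall, C = (138.0·2.902 + 3.110·94.50) / (138.0 + 3.110) = 4.921 mg/L.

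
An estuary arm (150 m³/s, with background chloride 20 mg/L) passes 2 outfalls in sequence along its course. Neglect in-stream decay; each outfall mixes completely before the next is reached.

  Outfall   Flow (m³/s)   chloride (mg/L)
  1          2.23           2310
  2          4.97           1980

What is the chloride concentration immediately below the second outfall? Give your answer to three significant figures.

114 mg/L

Below outfall 1: Q → 152.2 m³/s, C = (150.0·20.00 + 2.230·2310)/152.2 = 53.55 mg/L.
Below outfall 2: Q → 157.2 m³/s, C = (152.2·53.55 + 4.970·1980)/157.2 = 114.5 mg/L.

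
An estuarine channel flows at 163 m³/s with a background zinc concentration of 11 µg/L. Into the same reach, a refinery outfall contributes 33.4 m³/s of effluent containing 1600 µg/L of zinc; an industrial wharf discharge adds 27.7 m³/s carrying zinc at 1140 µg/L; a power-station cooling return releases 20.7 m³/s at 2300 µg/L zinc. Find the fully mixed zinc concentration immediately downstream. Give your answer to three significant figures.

Conservation of mass: C = (163.0·11.00 + 33.40·1600 + 27.70·1140 + 20.70·2300) / 244.8 = 134400/244.8 = 549.1 µg/L.

549 µg/L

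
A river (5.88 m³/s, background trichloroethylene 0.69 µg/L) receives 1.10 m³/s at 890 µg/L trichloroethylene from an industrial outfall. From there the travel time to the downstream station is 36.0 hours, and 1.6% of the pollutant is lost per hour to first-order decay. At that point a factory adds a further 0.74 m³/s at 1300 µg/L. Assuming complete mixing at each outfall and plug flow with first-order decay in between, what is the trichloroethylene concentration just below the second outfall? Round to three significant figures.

196 µg/L

Conservation of mass: C = (5.880·0.6900 + 1.100·890.0) / 6.980 = 983.1/6.980 = 140.8 µg/L; combined flow 6.980 m³/s.
1.6%/h lost → k = −ln(1 − 0.016) = 0.01613 h⁻¹.
First-order decay: C = 140.8·exp(−k·t) = 140.8·0.5595 = 78.80 µg/L.
At the second outfall, C = (6.980·78.80 + 0.7400·1300) / (6.980 + 0.7400) = 195.9 µg/L.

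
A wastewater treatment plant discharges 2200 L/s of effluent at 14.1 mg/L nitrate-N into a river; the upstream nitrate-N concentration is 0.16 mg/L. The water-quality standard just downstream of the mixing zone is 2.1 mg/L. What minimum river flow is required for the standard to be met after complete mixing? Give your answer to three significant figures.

Set C_mix = 2.1: (Q·0.1600 + 2200·14.10) / (Q + 2200) = 2.1
→ Q = 2200·(14.10 − 2.1)/(2.1 − 0.1600) = 13610 L/s.

13600 L/s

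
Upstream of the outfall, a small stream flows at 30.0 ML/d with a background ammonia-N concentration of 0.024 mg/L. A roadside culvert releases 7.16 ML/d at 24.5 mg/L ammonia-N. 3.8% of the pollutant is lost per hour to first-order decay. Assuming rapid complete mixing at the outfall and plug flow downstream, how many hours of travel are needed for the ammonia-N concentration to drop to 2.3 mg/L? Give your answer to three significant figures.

18.7 h

Conservation of mass: C = (30.00·0.02400 + 7.160·24.50) / 37.16 = 176.1/37.16 = 4.740 mg/L.
3.8%/h lost → k = −ln(1 − 0.038) = 0.03874 h⁻¹.
4.740·exp(−k·t) = 2.3 → t = ln(4.740/2.3)/k = 67200 s = 18.67 h.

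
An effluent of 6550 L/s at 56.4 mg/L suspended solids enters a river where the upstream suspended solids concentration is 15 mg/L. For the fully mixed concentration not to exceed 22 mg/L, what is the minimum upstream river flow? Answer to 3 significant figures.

Set C_mix = 22: (Q·15.00 + 6550·56.40) / (Q + 6550) = 22
→ Q = 6550·(56.40 − 22)/(22 − 15.00) = 32190 L/s.

32200 L/s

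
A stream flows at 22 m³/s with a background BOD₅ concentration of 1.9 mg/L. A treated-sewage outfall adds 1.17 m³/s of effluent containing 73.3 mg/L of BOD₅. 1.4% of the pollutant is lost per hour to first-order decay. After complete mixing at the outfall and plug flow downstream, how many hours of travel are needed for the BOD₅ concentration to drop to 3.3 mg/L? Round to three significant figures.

Flow-weighted average: C = (22.00·1.900 + 1.170·73.30) / 23.17 = 127.6/23.17 = 5.505 mg/L.
1.4%/h lost → k = −ln(1 − 0.014) = 0.01410 h⁻¹.
5.505·exp(−k·t) = 3.3 → t = ln(5.505/3.3)/k = 130700 s = 36.30 h.

36.3 h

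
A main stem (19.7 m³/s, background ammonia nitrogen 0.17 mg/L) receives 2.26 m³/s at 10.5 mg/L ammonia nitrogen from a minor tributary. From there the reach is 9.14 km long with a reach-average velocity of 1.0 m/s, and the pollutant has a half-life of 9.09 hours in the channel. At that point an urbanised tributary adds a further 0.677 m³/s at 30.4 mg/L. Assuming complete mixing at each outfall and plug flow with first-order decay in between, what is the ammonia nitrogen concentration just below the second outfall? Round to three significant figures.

1.89 mg/L

After mixing, C = (19.70·0.1700 + 2.260·10.50) / 21.96 = 27.08/21.96 = 1.233 mg/L; combined flow 21.96 m³/s.
Travel time t = 9.14·1000 / 1.0 = 9140 s = 2.539 h.
Half-life 9.09 h → k = ln 2 / 9.09 = 0.07625 h⁻¹ = 1.830 d⁻¹.
First-order decay: C = 1.233·exp(−k·t) = 1.233·0.8240 = 1.016 mg/L.
Second outfall: C = (21.96·1.016 + 0.6770·30.40)/22.64 = 1.895 mg/L.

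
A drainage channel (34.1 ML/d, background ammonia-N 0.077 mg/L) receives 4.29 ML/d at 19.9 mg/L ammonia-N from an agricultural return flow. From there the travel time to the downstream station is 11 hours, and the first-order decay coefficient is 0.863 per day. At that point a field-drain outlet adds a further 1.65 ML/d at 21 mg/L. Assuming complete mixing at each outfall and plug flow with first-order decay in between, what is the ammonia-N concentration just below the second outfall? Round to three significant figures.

2.35 mg/L

After mixing, C = (34.10·0.07700 + 4.290·19.90) / 38.39 = 88.00/38.39 = 2.292 mg/L; combined flow 38.39 ML/d.
After decay, C = 2.292 × e^(−kt) = 2.292 × 0.6733 = 1.543 mg/L.
At the second outfall, C = (38.39·1.543 + 1.650·21.00) / (38.39 + 1.650) = 2.345 mg/L.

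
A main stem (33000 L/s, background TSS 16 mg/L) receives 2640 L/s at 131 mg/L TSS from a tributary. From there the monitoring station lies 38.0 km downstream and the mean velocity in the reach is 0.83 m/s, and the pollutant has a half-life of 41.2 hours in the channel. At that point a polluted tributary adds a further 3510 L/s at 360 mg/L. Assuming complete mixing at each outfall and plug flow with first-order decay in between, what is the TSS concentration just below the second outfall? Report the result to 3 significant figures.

50.3 mg/L

Mixed concentration C = ΣQC/ΣQ = (33000·16.00 + 2640·131.0) / 35640 = 873800/35640 = 24.52 mg/L; combined flow 35640 L/s.
Travel time t = 38.0·1000 / 0.83 = 45780 s = 12.72 h.
Half-life 41.2 h → k = ln 2 / 41.2 = 0.01682 h⁻¹ = 0.4038 d⁻¹.
First-order decay: C = 24.52·exp(−k·t) = 24.52·0.8074 = 19.80 mg/L.
Second outfall: C = (35640·19.80 + 3510·360.0)/39150 = 50.30 mg/L.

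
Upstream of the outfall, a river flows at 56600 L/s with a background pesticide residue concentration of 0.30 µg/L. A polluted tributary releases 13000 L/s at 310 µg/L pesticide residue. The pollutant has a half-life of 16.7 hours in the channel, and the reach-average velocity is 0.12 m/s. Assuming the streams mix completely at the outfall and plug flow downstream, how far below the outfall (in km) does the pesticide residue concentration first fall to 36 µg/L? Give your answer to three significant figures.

Conservation of mass: C = (56600·0.3000 + 13000·310.0) / 69600 = 4047000/69600 = 58.15 µg/L.
Half-life 16.7 h → k = ln 2 / 16.7 = 0.04151 h⁻¹ = 0.9961 d⁻¹.
Set 58.15·exp(−k·t) = 36 → t = ln(58.15/36)/k = 41580 s = 11.55 h.
Distance = v·t = 0.12·41580 = 4990 m = 4.990 km.

4.99 km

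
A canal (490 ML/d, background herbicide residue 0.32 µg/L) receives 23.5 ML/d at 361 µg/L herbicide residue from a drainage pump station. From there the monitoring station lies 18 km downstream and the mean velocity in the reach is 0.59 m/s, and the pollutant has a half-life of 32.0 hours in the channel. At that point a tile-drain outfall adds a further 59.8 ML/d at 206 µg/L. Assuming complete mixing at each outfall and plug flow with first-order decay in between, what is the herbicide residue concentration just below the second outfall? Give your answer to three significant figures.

Flow-weighted average: C = (490.0·0.3200 + 23.50·361.0) / 513.5 = 8640/513.5 = 16.83 µg/L; combined flow 513.5 ML/d.
Travel time t = 18·1000 / 0.59 = 30510 s = 8.475 h.
Half-life 32.0 h → k = ln 2 / 32.0 = 0.02166 h⁻¹ = 0.5199 d⁻¹.
First-order decay: C = 16.83·exp(−k·t) = 16.83·0.8323 = 14.00 µg/L.
Second outfall: C = (513.5·14.00 + 59.80·206.0)/573.3 = 34.03 µg/L.

34.0 µg/L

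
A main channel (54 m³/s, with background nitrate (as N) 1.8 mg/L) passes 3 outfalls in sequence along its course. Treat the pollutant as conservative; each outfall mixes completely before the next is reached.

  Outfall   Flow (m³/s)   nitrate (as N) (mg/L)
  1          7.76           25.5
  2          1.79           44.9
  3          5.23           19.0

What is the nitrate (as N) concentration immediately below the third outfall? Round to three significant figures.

6.90 mg/L

Outfall 1: combined Q = 61.76 m³/s; C = (54.00·1.800 + 7.760·25.50)/61.76 = 4.778 mg/L.
Outfall 2: combined Q = 63.55 m³/s; C = (61.76·4.778 + 1.790·44.90)/63.55 = 5.908 mg/L.
Outfall 3: combined Q = 68.78 m³/s; C = (63.55·5.908 + 5.230·19.00)/68.78 = 6.903 mg/L.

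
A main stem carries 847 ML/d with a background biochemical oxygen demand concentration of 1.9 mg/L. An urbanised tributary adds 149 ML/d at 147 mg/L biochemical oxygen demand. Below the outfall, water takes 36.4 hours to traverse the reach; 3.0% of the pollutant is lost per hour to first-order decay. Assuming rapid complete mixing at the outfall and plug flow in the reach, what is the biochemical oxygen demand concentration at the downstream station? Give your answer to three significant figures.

After mixing, C = (847.0·1.900 + 149.0·147.0) / 996.0 = 23510/996.0 = 23.61 mg/L.
3.0%/h lost → k = −ln(1 − 0.03) = 0.03046 h⁻¹.
Decay over the reach: 23.61·exp(−kt) = 23.61·0.3300 = 7.790 mg/L.

7.79 mg/L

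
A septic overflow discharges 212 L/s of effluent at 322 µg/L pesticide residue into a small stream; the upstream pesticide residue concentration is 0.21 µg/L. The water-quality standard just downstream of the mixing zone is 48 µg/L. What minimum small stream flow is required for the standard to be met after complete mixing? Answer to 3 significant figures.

Set C_mix = 48: (Q·0.2100 + 212.0·322.0) / (Q + 212.0) = 48
→ Q = 212.0·(322.0 − 48)/(48 − 0.2100) = 1215 L/s.

1220 L/s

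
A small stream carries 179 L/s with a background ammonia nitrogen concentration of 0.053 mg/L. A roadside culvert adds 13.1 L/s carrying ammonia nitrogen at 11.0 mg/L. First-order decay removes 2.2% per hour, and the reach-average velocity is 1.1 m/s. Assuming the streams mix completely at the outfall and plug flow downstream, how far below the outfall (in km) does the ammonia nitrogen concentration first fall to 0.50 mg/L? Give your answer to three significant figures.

83.6 km

After mixing, C = (179.0·0.05300 + 13.10·11.00) / 192.1 = 153.6/192.1 = 0.7995 mg/L.
2.2%/h lost → k = −ln(1 − 0.022) = 0.02225 h⁻¹.
Set 0.7995·exp(−k·t) = 0.50 → t = ln(0.7995/0.50)/k = 75960 s = 21.10 h.
Distance = v·t = 1.1·75960 = 83560 m = 83.56 km.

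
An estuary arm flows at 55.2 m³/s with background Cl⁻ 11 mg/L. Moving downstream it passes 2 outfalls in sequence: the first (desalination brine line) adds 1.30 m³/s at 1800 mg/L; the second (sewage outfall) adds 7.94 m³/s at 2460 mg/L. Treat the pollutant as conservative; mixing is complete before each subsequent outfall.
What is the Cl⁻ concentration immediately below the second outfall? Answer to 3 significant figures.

349 mg/L

Outfall 1: combined Q = 56.50 m³/s; C = (55.20·11.00 + 1.300·1800)/56.50 = 52.16 mg/L.
Outfall 2: combined Q = 64.44 m³/s; C = (56.50·52.16 + 7.940·2460)/64.44 = 348.8 mg/L.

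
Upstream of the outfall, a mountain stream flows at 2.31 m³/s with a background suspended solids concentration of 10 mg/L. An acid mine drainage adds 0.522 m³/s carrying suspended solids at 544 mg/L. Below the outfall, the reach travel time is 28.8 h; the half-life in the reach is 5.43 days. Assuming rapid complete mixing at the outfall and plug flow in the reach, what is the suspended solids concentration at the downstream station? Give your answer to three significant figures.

Flow-weighted average: C = (2.310·10.00 + 0.5220·544.0) / 2.832 = 307.1/2.832 = 108.4 mg/L.
Half-life 5.43 d → k = ln 2 / 5.43 = 0.1277 d⁻¹.
First-order decay: C = 108.4·exp(−k·t) = 108.4·0.8580 = 93.03 mg/L.

93.0 mg/L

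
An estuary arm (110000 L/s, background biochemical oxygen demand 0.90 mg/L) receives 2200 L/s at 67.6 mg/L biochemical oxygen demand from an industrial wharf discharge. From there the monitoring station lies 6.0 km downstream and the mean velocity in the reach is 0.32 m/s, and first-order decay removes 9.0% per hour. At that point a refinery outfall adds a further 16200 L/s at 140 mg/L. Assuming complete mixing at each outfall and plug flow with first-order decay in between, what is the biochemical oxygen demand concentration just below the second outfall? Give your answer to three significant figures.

Flow-weighted average: C = (110000·0.9000 + 2200·67.60) / 112200 = 247700/112200 = 2.208 mg/L; combined flow 112200 L/s.
Travel time t = 6.0·1000 / 0.32 = 18750 s = 5.208 h.
9.0%/h lost → k = −ln(1 − 0.09) = 0.09431 h⁻¹.
Applying C = C₀e^(−kt): 2.208 × 0.6119 = 1.351 mg/L.
At the second outfall, C = (112200·1.351 + 16200·140.0) / (112200 + 16200) = 18.84 mg/L.

18.8 mg/L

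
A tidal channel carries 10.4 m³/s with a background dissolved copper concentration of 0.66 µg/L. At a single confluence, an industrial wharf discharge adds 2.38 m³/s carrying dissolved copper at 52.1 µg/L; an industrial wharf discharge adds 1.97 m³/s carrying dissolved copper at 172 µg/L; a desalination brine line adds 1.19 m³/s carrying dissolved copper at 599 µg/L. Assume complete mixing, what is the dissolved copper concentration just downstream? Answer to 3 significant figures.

74.2 µg/L

Mass balance: C = (10.40·0.6600 + 2.380·52.10 + 1.970·172.0 + 1.190·599.0) / 15.94 = 1183/15.94 = 74.19 µg/L.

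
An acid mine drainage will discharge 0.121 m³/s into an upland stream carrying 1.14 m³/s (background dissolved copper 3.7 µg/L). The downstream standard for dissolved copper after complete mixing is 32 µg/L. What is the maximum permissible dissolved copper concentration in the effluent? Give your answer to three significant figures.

299 µg/L

At the limit, (Qr·Cr + Qe·Cₑ)/(Qr + Qe) = 32:
Cₑ = (1.261·32 − 1.140·3.700) / 0.1210 = 298.6 µg/L.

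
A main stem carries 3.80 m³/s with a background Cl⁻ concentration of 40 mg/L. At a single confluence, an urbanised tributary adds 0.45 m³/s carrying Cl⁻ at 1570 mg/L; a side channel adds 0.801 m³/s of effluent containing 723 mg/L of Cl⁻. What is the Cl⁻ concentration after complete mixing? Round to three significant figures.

Mixed concentration C = ΣQC/ΣQ = (3.800·40.00 + 0.4500·1570 + 0.8010·723.0) / 5.051 = 1438/5.051 = 284.6 mg/L.

285 mg/L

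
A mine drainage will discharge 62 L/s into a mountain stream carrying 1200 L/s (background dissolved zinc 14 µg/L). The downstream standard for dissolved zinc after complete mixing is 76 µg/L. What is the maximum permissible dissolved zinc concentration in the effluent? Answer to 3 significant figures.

At the limit, (Qr·Cr + Qe·Cₑ)/(Qr + Qe) = 76:
Cₑ = (1262·76 − 1200·14.00) / 62.00 = 1276 µg/L.

1280 µg/L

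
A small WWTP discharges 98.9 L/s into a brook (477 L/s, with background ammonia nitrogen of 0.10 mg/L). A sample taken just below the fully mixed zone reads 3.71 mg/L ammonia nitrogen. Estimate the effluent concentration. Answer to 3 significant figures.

21.1 mg/L

Mass balance: 477.0·0.1000 + 98.90·Cₑ = 575.9·3.710
→ Cₑ = (575.9·3.710 − 477.0·0.1000) / 98.90 = 21.12 mg/L.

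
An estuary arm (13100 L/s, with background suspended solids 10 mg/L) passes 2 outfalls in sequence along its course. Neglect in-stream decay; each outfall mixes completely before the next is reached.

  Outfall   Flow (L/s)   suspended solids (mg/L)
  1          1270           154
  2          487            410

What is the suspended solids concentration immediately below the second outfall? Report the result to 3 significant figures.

Outfall 1: combined Q = 14370 L/s; C = (13100·10.00 + 1270·154.0)/14370 = 22.73 mg/L.
Outfall 2: combined Q = 14860 L/s; C = (14370·22.73 + 487.0·410.0)/14860 = 35.42 mg/L.

35.4 mg/L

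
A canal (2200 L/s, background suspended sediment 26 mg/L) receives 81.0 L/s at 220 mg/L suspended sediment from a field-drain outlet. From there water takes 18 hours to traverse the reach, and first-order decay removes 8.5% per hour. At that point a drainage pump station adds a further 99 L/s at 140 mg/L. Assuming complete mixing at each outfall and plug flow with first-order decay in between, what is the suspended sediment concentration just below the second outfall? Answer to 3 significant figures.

12.2 mg/L

Flow-weighted average: C = (2200·26.00 + 81.00·220.0) / 2281 = 75020/2281 = 32.89 mg/L; combined flow 2281 L/s.
8.5%/h lost → k = −ln(1 − 0.085) = 0.08883 h⁻¹.
First-order decay: C = 32.89·exp(−k·t) = 32.89·0.2021 = 6.647 mg/L.
At the second outfall, C = (2281·6.647 + 99.00·140.0) / (2281 + 99.00) = 12.19 mg/L.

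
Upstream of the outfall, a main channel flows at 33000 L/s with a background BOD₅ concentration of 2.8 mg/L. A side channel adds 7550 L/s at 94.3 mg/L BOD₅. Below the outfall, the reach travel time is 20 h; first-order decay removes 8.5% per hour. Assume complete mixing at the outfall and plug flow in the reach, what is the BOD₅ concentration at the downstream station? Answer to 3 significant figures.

Mixed concentration C = ΣQC/ΣQ = (33000·2.800 + 7550·94.30) / 40550 = 804400/40550 = 19.84 mg/L.
8.5%/h lost → k = −ln(1 − 0.085) = 0.08883 h⁻¹.
After decay, C = 19.84 × e^(−kt) = 19.84 × 0.1692 = 3.356 mg/L.

3.36 mg/L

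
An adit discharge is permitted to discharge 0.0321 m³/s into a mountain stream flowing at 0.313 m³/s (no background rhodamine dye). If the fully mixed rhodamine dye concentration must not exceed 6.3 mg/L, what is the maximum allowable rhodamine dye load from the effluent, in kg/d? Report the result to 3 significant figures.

188 kg/d

Mass balance at the limit: 0.3130·0 + 0.03210·Cₑ = 0.3451·6.3 → Cₑ = 67.73 mg/L.
Load = 0.03210 m³/s × 67.73 g/m³ × 86 400 s/d = 187.8 kg/d.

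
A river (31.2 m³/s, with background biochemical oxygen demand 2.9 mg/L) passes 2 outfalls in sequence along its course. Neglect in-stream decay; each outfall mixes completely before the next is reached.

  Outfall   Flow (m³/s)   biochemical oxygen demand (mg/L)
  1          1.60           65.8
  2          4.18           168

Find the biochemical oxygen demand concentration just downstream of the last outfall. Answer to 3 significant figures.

Outfall 1: combined Q = 32.80 m³/s; C = (31.20·2.900 + 1.600·65.80)/32.80 = 5.968 mg/L.
Outfall 2: combined Q = 36.98 m³/s; C = (32.80·5.968 + 4.180·168.0)/36.98 = 24.28 mg/L.

24.3 mg/L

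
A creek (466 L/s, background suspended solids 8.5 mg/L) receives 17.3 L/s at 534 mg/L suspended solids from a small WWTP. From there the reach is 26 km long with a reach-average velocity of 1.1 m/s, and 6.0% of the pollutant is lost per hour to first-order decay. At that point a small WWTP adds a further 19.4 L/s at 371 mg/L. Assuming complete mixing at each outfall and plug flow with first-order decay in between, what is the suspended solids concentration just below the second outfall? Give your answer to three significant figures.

Flow-weighted average: C = (466.0·8.500 + 17.30·534.0) / 483.3 = 13200/483.3 = 27.31 mg/L; combined flow 483.3 L/s.
Travel time t = 26·1000 / 1.1 = 23640 s = 6.566 h.
6.0%/h lost → k = −ln(1 − 0.06) = 0.06188 h⁻¹.
Decay over the reach: 27.31·exp(−kt) = 27.31·0.6661 = 18.19 mg/L.
At the second outfall, C = (483.3·18.19 + 19.40·371.0) / (483.3 + 19.40) = 31.81 mg/L.

31.8 mg/L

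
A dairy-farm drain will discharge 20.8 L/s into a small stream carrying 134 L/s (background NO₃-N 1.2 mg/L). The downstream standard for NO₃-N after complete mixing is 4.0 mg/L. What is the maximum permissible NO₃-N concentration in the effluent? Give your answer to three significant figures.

22.0 mg/L

At the limit, (Qr·Cr + Qe·Cₑ)/(Qr + Qe) = 4.0:
Cₑ = (154.8·4.0 − 134.0·1.200) / 20.80 = 22.04 mg/L.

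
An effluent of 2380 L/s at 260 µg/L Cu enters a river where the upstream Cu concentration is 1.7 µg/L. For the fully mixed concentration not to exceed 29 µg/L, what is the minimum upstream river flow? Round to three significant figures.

Set C_mix = 29: (Q·1.700 + 2380·260.0) / (Q + 2380) = 29
→ Q = 2380·(260.0 − 29)/(29 − 1.700) = 20140 L/s.

20100 L/s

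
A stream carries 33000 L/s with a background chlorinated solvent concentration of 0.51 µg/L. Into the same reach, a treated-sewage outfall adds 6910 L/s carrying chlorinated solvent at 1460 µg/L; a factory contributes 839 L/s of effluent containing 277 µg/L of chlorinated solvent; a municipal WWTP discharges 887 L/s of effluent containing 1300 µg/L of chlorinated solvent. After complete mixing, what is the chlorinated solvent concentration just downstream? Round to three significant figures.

276 µg/L

Conservation of mass: C = (33000·0.5100 + 6910·1460 + 839.0·277.0 + 887.0·1300) / 41640 = 11490000/41640 = 276.0 µg/L.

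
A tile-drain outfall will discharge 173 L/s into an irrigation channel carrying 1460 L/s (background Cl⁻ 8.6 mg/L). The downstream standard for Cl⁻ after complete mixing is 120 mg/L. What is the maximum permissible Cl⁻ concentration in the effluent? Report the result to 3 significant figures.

At the limit, (Qr·Cr + Qe·Cₑ)/(Qr + Qe) = 120:
Cₑ = (1633·120 − 1460·8.600) / 173.0 = 1060 mg/L.

1060 mg/L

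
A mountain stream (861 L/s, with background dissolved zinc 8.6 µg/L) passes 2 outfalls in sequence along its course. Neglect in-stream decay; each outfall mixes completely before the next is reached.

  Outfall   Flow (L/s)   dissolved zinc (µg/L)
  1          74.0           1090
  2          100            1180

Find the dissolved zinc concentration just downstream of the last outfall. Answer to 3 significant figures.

199 µg/L

Outfall 1: combined Q = 935.0 L/s; C = (861.0·8.600 + 74.00·1090)/935.0 = 94.19 µg/L.
Outfall 2: combined Q = 1035 L/s; C = (935.0·94.19 + 100.0·1180)/1035 = 199.1 µg/L.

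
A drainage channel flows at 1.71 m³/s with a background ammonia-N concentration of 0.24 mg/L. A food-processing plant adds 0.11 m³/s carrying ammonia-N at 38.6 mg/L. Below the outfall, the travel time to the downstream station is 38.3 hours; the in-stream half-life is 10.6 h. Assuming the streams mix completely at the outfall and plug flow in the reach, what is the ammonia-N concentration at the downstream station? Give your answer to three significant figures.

After mixing, C = (1.710·0.2400 + 0.1100·38.60) / 1.820 = 4.656/1.820 = 2.558 mg/L.
Half-life 10.6 h → k = ln 2 / 10.6 = 0.06539 h⁻¹ = 1.569 d⁻¹.
After decay, C = 2.558 × e^(−kt) = 2.558 × 0.08172 = 0.2091 mg/L.

0.209 mg/L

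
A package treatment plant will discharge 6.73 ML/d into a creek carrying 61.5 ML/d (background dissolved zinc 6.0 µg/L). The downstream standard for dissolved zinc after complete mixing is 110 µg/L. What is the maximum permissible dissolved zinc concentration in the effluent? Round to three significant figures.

1060 µg/L

At the limit, (Qr·Cr + Qe·Cₑ)/(Qr + Qe) = 110:
Cₑ = (68.23·110 − 61.50·6.000) / 6.730 = 1060 µg/L.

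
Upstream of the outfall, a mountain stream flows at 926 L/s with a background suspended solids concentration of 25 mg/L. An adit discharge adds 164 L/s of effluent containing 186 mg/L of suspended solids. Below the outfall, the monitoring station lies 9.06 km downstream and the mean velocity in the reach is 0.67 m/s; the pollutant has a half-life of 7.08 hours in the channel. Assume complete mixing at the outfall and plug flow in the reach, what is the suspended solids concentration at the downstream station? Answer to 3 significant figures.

Mixed concentration C = ΣQC/ΣQ = (926.0·25.00 + 164.0·186.0) / 1090 = 53650/1090 = 49.22 mg/L.
Travel time t = 9.06·1000 / 0.67 = 13520 s = 3.756 h.
Half-life 7.08 h → k = ln 2 / 7.08 = 0.09790 h⁻¹ = 2.350 d⁻¹.
After decay, C = 49.22 × e^(−kt) = 49.22 × 0.6923 = 34.08 mg/L.

34.1 mg/L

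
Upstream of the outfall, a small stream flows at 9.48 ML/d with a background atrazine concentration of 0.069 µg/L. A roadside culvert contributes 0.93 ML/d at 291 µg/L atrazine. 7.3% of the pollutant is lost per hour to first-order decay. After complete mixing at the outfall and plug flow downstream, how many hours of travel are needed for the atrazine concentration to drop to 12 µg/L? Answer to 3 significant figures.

10.2 h

Flow-weighted average: C = (9.480·0.06900 + 0.9300·291.0) / 10.41 = 271.3/10.41 = 26.06 µg/L.
7.3%/h lost → k = −ln(1 − 0.073) = 0.07580 h⁻¹.
26.06·exp(−k·t) = 12 → t = ln(26.06/12)/k = 36830 s = 10.23 h.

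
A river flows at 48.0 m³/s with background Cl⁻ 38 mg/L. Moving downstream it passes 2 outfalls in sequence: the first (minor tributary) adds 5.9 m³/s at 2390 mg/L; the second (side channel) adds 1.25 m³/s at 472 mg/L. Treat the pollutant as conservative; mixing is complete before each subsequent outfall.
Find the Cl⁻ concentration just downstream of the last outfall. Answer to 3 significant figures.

Below outfall 1: Q → 53.90 m³/s, C = (48.00·38.00 + 5.900·2390)/53.90 = 295.5 mg/L.
Below outfall 2: Q → 55.15 m³/s, C = (53.90·295.5 + 1.250·472.0)/55.15 = 299.5 mg/L.

299 mg/L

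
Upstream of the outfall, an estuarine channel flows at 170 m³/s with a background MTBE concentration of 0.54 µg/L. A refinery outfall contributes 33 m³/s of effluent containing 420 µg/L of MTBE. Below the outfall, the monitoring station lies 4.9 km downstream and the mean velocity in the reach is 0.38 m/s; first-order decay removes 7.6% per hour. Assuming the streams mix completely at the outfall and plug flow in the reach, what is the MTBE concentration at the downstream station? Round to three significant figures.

Conservation of mass: C = (170.0·0.5400 + 33.00·420.0) / 203.0 = 13950/203.0 = 68.73 µg/L.
Travel time t = 4.9·1000 / 0.38 = 12890 s = 3.582 h.
7.6%/h lost → k = −ln(1 − 0.076) = 0.07904 h⁻¹.
Applying C = C₀e^(−kt): 68.73 × 0.7534 = 51.78 µg/L.

51.8 µg/L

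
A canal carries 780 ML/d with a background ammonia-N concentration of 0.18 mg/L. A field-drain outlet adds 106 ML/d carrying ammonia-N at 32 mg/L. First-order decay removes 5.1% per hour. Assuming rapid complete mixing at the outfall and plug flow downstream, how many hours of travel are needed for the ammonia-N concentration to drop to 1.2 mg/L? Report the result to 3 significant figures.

Mixed concentration C = ΣQC/ΣQ = (780.0·0.1800 + 106.0·32.00) / 886.0 = 3532/886.0 = 3.987 mg/L.
5.1%/h lost → k = −ln(1 − 0.051) = 0.05235 h⁻¹.
3.987·exp(−k·t) = 1.2 → t = ln(3.987/1.2)/k = 82570 s = 22.94 h.

22.9 h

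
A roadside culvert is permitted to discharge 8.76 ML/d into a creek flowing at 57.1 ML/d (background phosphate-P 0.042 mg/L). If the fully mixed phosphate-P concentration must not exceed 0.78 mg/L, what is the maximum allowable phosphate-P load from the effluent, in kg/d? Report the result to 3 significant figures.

Mass balance at the limit: 57.10·0.04200 + 8.760·Cₑ = 65.86·0.78 → Cₑ = 5.590 mg/L.
8.760 ML/d = 0.1014 m³/s. Load = 0.1014 m³/s × 5.590 g/m³ × 86 400 s/d = 48.97 kg/d.

49.0 kg/d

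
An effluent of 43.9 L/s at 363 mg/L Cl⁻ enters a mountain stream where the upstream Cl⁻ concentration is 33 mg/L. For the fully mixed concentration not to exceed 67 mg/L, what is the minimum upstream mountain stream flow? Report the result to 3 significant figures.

Set C_mix = 67: (Q·33.00 + 43.90·363.0) / (Q + 43.90) = 67
→ Q = 43.90·(363.0 − 67)/(67 − 33.00) = 382.2 L/s.

382 L/s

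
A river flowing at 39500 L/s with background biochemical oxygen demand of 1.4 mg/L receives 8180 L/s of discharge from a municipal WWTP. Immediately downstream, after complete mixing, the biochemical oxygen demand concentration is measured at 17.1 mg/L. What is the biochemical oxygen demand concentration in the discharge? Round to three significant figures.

Mass balance: 39500·1.400 + 8180·Cₑ = 47680·17.10
→ Cₑ = (47680·17.10 − 39500·1.400) / 8180 = 92.91 mg/L.

92.9 mg/L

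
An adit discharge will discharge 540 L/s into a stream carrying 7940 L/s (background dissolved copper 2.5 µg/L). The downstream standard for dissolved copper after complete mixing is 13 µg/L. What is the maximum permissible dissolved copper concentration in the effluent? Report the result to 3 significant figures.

167 µg/L

At the limit, (Qr·Cr + Qe·Cₑ)/(Qr + Qe) = 13:
Cₑ = (8480·13 − 7940·2.500) / 540.0 = 167.4 µg/L.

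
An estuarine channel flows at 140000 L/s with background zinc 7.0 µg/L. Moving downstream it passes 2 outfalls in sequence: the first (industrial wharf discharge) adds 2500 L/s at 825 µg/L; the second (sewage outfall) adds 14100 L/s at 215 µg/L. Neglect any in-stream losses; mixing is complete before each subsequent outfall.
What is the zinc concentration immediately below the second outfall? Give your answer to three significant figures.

After outfall 1: Q = 140000 + 2500 = 142500 L/s; C = (140000·7.000 + 2500·825.0)/142500 = 21.35 µg/L.
After outfall 2: Q = 142500 + 14100 = 156600 L/s; C = (142500·21.35 + 14100·215.0)/156600 = 38.79 µg/L.

38.8 µg/L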